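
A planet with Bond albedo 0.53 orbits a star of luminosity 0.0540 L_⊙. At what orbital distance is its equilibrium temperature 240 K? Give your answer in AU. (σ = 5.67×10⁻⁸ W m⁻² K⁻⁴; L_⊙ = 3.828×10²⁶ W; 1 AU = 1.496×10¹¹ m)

d ≈ 0.214 AU

L = 0.0540 × 3.828×10²⁶ = 2.07×10²⁵ W.
From T_eq⁴ = L(1−A)/(16πσd²): d = √[L(1−A)/(16πσT_eq⁴)].
d = √[2.07×10²⁵ × 0.47 / (16π × 5.67×10⁻⁸ × (240)⁴)] = 3.21×10¹⁰ m = 0.214 AU.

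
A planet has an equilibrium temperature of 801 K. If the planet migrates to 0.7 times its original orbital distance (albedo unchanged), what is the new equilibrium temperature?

T_eq ≈ 957 K

T_eq ∝ L^(1/4) · d^(−1/2).
T′ = 801 / 0.7^(1/2) = 957 K.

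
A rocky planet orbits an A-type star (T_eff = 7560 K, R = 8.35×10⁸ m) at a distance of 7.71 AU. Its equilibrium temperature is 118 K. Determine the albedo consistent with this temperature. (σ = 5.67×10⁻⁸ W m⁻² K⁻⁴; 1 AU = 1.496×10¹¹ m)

A ≈ 0.55

d = 7.71 AU = 1.15×10¹² m.
L = 4πR_⋆²σT_⋆⁴ = 4π(8.35×10⁸)² × 5.67×10⁻⁸ × (7560)⁴ = 1.62×10²⁷ W.
S = L/(4πd²) = 97.1 W m⁻².
From T_eq⁴ = S(1−A)/(4σ): 1−A = 4σT_eq⁴/S.
1−A = 4 × 5.67×10⁻⁸ × (118)⁴ / 97.1 = 0.453.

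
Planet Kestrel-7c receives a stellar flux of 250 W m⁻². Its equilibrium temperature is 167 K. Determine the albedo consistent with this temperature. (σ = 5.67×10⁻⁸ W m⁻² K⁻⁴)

From T_eq⁴ = S(1−A)/(4σ): 1−A = 4σT_eq⁴/S.
1−A = 4 × 5.67×10⁻⁸ × (167)⁴ / 250 = 0.706.

A ≈ 0.29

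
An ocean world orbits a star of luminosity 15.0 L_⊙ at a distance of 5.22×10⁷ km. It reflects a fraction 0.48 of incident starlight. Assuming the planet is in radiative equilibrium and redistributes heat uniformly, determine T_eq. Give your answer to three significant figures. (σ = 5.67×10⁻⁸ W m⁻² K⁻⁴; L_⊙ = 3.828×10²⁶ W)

d = 5.22×10⁷ km = 5.22×10¹⁰ m.
L = 15.0 × 3.828×10²⁶ = 5.74×10²⁷ W.
Flux: S = L/(4πd²) = 5.74×10²⁷/(4π×(5.22×10¹⁰)²) = 1.68×10⁵ W m⁻².
Energy balance: absorbed = emitted ⇒ πR²·S(1−A) = 4πR²·σT_eq⁴, so T_eq⁴ = S(1−A)/(4σ).
T_eq = [1.68×10⁵ × 0.52 / (4 × 5.67×10⁻⁸)]^(1/4) = (3.84×10¹¹)^(1/4) = 787 K.

T_eq ≈ 787 K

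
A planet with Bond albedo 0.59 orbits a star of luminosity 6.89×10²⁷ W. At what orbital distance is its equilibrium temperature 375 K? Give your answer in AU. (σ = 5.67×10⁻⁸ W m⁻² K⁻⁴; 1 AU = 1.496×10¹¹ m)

d ≈ 1.50 AU

From T_eq⁴ = L(1−A)/(16πσd²): d = √[L(1−A)/(16πσT_eq⁴)].
d = √[6.89×10²⁷ × 0.41 / (16π × 5.67×10⁻⁸ × (375)⁴)] = 2.24×10¹¹ m = 1.50 AU.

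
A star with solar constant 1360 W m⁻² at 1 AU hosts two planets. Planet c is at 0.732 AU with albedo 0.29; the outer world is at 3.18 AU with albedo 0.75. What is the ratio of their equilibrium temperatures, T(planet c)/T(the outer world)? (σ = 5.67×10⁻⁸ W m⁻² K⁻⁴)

T₁/T₂ ≈ 2.706

T_eq = [S₀(1−A)/(4σd²)]^(1/4), so T ∝ (1−A)^(1/4) / √d.
T₁ = [1360×0.71/(4×5.67×10⁻⁸×0.732²)]^(1/4) = 298.56 K.
T₂ = [1360×0.25/(4×5.67×10⁻⁸×3.18²)]^(1/4) = 110.34 K.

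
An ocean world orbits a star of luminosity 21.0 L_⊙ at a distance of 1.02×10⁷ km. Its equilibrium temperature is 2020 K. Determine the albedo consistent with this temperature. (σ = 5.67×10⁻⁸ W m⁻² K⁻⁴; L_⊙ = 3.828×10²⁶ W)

A ≈ 0.39

d = 1.02×10⁷ km = 1.02×10¹⁰ m.
L = 21.0 × 3.828×10²⁶ = 8.04×10²⁷ W.
Flux: S = L/(4πd²) = 8.04×10²⁷/(4π×(1.02×10¹⁰)²) = 6.15×10⁶ W m⁻².
From T_eq⁴ = S(1−A)/(4σ): 1−A = 4σT_eq⁴/S.
1−A = 4 × 5.67×10⁻⁸ × (2020)⁴ / 6.15×10⁶ = 0.614.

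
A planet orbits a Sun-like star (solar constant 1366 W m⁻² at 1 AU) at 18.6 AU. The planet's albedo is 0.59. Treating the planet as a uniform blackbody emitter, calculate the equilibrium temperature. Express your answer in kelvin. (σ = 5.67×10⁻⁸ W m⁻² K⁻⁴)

Flux at 18.6 AU: S = 1366/18.6² = 3.95 W m⁻².
Energy balance: absorbed = emitted ⇒ πR²·S(1−A) = 4πR²·σT_eq⁴, so T_eq⁴ = S(1−A)/(4σ).
T_eq = [3.95 × 0.41 / (4 × 5.67×10⁻⁸)]^(1/4) = (7.14×10⁶)^(1/4) = 51.7 K.

T_eq ≈ 51.7 K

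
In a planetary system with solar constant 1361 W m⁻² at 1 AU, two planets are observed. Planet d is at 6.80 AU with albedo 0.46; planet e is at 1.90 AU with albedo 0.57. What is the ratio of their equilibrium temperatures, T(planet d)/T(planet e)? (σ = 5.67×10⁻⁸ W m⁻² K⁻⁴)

T_eq = [S₀(1−A)/(4σd²)]^(1/4), so T ∝ (1−A)^(1/4) / √d.
T₁ = [1361×0.54/(4×5.67×10⁻⁸×6.80²)]^(1/4) = 91.50 K.
T₂ = [1361×0.43/(4×5.67×10⁻⁸×1.90²)]^(1/4) = 163.51 K.

T₁/T₂ ≈ 0.560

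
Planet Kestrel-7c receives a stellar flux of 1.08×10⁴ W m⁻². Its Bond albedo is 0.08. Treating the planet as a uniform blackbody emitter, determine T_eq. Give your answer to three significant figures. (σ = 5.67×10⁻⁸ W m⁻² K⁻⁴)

T_eq ≈ 458 K

Energy balance: absorbed = emitted ⇒ πR²·S(1−A) = 4πR²·σT_eq⁴, so T_eq⁴ = S(1−A)/(4σ).
T_eq = [1.08×10⁴ × 0.92 / (4 × 5.67×10⁻⁸)]^(1/4) = (4.38×10¹⁰)^(1/4) = 458 K.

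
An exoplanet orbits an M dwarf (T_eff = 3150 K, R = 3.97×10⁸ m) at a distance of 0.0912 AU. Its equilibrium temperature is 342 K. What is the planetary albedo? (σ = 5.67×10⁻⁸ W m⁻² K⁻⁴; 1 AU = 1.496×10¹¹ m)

A ≈ 0.34

d = 0.0912 AU = 1.36×10¹⁰ m.
L = 4πR_⋆²σT_⋆⁴ = 4π(3.97×10⁸)² × 5.67×10⁻⁸ × (3150)⁴ = 1.11×10²⁵ W.
S = L/(4πd²) = 4730 W m⁻².
From T_eq⁴ = S(1−A)/(4σ): 1−A = 4σT_eq⁴/S.
1−A = 4 × 5.67×10⁻⁸ × (342)⁴ / 4730 = 0.656.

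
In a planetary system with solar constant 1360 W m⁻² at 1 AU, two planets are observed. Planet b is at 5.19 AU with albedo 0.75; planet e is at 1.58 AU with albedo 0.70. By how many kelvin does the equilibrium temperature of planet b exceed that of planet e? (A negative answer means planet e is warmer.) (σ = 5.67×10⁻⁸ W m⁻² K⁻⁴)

ΔT ≈ -77.5 K

T_eq = [S₀(1−A)/(4σd²)]^(1/4), so T ∝ (1−A)^(1/4) / √d.
T₁ = [1360×0.25/(4×5.67×10⁻⁸×5.19²)]^(1/4) = 86.37 K.
T₂ = [1360×0.30/(4×5.67×10⁻⁸×1.58²)]^(1/4) = 163.84 K.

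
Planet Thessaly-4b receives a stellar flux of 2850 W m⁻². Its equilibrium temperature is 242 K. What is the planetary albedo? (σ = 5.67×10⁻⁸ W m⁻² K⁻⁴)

A ≈ 0.73

From T_eq⁴ = S(1−A)/(4σ): 1−A = 4σT_eq⁴/S.
1−A = 4 × 5.67×10⁻⁸ × (242)⁴ / 2850 = 0.273.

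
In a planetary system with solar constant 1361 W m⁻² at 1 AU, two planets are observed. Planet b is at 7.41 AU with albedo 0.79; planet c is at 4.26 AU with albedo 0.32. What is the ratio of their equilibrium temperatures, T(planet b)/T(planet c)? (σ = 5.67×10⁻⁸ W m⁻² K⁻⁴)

T_eq = [S₀(1−A)/(4σd²)]^(1/4), so T ∝ (1−A)^(1/4) / √d.
T₁ = [1361×0.21/(4×5.67×10⁻⁸×7.41²)]^(1/4) = 69.21 K.
T₂ = [1361×0.68/(4×5.67×10⁻⁸×4.26²)]^(1/4) = 122.45 K.

T₁/T₂ ≈ 0.565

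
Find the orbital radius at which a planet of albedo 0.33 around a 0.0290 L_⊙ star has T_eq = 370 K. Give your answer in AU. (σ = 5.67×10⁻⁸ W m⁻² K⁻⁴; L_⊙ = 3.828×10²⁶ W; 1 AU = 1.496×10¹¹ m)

d ≈ 0.0789 AU

L = 0.0290 × 3.828×10²⁶ = 1.11×10²⁵ W.
From T_eq⁴ = L(1−A)/(16πσd²): d = √[L(1−A)/(16πσT_eq⁴)].
d = √[1.11×10²⁵ × 0.67 / (16π × 5.67×10⁻⁸ × (370)⁴)] = 1.18×10¹⁰ m = 0.0789 AU.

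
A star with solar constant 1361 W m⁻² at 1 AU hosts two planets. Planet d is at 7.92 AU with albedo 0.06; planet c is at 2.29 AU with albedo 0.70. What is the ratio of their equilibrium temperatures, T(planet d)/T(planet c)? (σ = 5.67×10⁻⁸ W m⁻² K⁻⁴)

T_eq = [S₀(1−A)/(4σd²)]^(1/4), so T ∝ (1−A)^(1/4) / √d.
T₁ = [1361×0.94/(4×5.67×10⁻⁸×7.92²)]^(1/4) = 97.38 K.
T₂ = [1361×0.30/(4×5.67×10⁻⁸×2.29²)]^(1/4) = 136.12 K.

T₁/T₂ ≈ 0.715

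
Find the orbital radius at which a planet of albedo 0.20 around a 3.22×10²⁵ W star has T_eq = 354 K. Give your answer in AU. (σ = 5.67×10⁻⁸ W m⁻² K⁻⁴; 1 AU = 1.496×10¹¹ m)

d ≈ 0.160 AU

From T_eq⁴ = L(1−A)/(16πσd²): d = √[L(1−A)/(16πσT_eq⁴)].
d = √[3.22×10²⁵ × 0.80 / (16π × 5.67×10⁻⁸ × (354)⁴)] = 2.40×10¹⁰ m = 0.160 AU.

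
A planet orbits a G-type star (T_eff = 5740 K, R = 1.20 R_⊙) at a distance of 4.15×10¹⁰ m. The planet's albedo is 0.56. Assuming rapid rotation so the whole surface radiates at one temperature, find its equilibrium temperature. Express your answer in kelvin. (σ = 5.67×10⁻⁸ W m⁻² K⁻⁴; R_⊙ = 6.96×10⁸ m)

T_eq ≈ 469 K

R_⋆ = 1.20 × 6.96×10⁸ = 8.35×10⁸ m.
L = 4πR_⋆²σT_⋆⁴ = 4π(8.35×10⁸)² × 5.67×10⁻⁸ × (5740)⁴ = 5.40×10²⁶ W.
S = L/(4πd²) = 2.49×10⁴ W m⁻².
Energy balance: absorbed = emitted ⇒ πR²·S(1−A) = 4πR²·σT_eq⁴, so T_eq⁴ = S(1−A)/(4σ).
T_eq = [2.49×10⁴ × 0.44 / (4 × 5.67×10⁻⁸)]^(1/4) = (4.84×10¹⁰)^(1/4) = 469 K.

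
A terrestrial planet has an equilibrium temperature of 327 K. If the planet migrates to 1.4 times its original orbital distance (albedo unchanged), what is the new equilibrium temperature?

T_eq ∝ L^(1/4) · d^(−1/2).
T′ = 327 / 1.4^(1/2) = 276 K.

T_eq ≈ 276 K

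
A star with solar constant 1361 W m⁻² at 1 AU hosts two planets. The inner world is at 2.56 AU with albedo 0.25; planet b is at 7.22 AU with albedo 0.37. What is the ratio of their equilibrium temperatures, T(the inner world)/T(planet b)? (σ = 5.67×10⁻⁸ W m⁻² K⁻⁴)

T_eq = [S₀(1−A)/(4σd²)]^(1/4), so T ∝ (1−A)^(1/4) / √d.
T₁ = [1361×0.75/(4×5.67×10⁻⁸×2.56²)]^(1/4) = 161.88 K.
T₂ = [1361×0.63/(4×5.67×10⁻⁸×7.22²)]^(1/4) = 92.28 K.

T₁/T₂ ≈ 1.754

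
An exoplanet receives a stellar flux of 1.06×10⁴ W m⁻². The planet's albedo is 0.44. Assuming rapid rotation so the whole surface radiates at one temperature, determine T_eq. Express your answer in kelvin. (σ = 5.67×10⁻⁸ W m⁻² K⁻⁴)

T_eq ≈ 402 K

Energy balance: absorbed = emitted ⇒ πR²·S(1−A) = 4πR²·σT_eq⁴, so T_eq⁴ = S(1−A)/(4σ).
T_eq = [1.06×10⁴ × 0.56 / (4 × 5.67×10⁻⁸)]^(1/4) = (2.62×10¹⁰)^(1/4) = 402 K.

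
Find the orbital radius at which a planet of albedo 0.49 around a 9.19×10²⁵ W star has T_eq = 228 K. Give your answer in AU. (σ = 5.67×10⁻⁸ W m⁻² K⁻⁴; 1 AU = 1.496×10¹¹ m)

d ≈ 0.521 AU

From T_eq⁴ = L(1−A)/(16πσd²): d = √[L(1−A)/(16πσT_eq⁴)].
d = √[9.19×10²⁵ × 0.51 / (16π × 5.67×10⁻⁸ × (228)⁴)] = 7.80×10¹⁰ m = 0.521 AU.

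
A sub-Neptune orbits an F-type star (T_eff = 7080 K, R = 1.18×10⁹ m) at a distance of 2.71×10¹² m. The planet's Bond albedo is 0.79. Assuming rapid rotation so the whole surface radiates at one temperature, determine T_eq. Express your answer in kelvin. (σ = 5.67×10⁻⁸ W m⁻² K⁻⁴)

L = 4πR_⋆²σT_⋆⁴ = 4π(1.18×10⁹)² × 5.67×10⁻⁸ × (7080)⁴ = 2.49×10²⁷ W.
S = L/(4πd²) = 27.0 W m⁻².
Energy balance: absorbed = emitted ⇒ πR²·S(1−A) = 4πR²·σT_eq⁴, so T_eq⁴ = S(1−A)/(4σ).
T_eq = [27.0 × 0.21 / (4 × 5.67×10⁻⁸)]^(1/4) = (2.50×10⁷)^(1/4) = 70.7 K.

T_eq ≈ 70.7 K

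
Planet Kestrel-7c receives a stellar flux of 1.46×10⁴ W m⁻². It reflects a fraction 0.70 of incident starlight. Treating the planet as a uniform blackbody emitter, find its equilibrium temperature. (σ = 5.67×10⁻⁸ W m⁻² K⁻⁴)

Energy balance: absorbed = emitted ⇒ πR²·S(1−A) = 4πR²·σT_eq⁴, so T_eq⁴ = S(1−A)/(4σ).
T_eq = [1.46×10⁴ × 0.30 / (4 × 5.67×10⁻⁸)]^(1/4) = (1.93×10¹⁰)^(1/4) = 373 K.

T_eq ≈ 373 K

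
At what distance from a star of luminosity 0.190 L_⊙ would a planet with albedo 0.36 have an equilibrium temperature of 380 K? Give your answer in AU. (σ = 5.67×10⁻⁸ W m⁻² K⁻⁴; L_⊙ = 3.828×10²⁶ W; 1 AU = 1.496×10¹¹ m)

d ≈ 0.187 AU

L = 0.190 × 3.828×10²⁶ = 7.27×10²⁵ W.
From T_eq⁴ = L(1−A)/(16πσd²): d = √[L(1−A)/(16πσT_eq⁴)].
d = √[7.27×10²⁵ × 0.64 / (16π × 5.67×10⁻⁸ × (380)⁴)] = 2.80×10¹⁰ m = 0.187 AU.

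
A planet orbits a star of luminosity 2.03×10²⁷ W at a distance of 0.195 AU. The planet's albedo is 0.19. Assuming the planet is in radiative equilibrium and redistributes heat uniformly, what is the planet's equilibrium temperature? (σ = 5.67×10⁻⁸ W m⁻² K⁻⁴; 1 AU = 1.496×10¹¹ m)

T_eq ≈ 907 K

d = 0.195 AU = 2.92×10¹⁰ m.
Flux: S = L/(4πd²) = 2.03×10²⁷/(4π×(2.92×10¹⁰)²) = 1.90×10⁵ W m⁻².
Energy balance: absorbed = emitted ⇒ πR²·S(1−A) = 4πR²·σT_eq⁴, so T_eq⁴ = S(1−A)/(4σ).
T_eq = [1.90×10⁵ × 0.81 / (4 × 5.67×10⁻⁸)]^(1/4) = (6.78×10¹¹)^(1/4) = 907 K.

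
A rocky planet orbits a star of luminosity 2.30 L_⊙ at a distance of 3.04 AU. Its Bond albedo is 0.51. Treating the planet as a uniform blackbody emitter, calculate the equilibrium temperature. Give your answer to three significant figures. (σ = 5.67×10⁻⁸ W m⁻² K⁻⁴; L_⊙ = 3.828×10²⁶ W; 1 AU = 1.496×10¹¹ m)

d = 3.04 AU = 4.55×10¹¹ m.
L = 2.30 × 3.828×10²⁶ = 8.80×10²⁶ W.
Flux: S = L/(4πd²) = 8.80×10²⁶/(4π×(4.55×10¹¹)²) = 339 W m⁻².
Energy balance: absorbed = emitted ⇒ πR²·S(1−A) = 4πR²·σT_eq⁴, so T_eq⁴ = S(1−A)/(4σ).
T_eq = [339 × 0.49 / (4 × 5.67×10⁻⁸)]^(1/4) = (7.32×10⁸)^(1/4) = 164 K.

T_eq ≈ 164 K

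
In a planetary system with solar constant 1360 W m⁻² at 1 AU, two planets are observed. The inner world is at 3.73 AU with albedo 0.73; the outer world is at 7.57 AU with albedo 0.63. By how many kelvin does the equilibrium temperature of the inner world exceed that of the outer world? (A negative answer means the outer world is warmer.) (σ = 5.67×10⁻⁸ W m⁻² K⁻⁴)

T_eq = [S₀(1−A)/(4σd²)]^(1/4), so T ∝ (1−A)^(1/4) / √d.
T₁ = [1360×0.27/(4×5.67×10⁻⁸×3.73²)]^(1/4) = 103.86 K.
T₂ = [1360×0.37/(4×5.67×10⁻⁸×7.57²)]^(1/4) = 78.88 K.

ΔT ≈ 25.0 K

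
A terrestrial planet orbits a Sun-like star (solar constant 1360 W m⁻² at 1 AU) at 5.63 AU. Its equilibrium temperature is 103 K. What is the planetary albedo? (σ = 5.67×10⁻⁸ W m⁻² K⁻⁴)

Flux at 5.63 AU: S = 1360/5.63² = 42.9 W m⁻².
From T_eq⁴ = S(1−A)/(4σ): 1−A = 4σT_eq⁴/S.
1−A = 4 × 5.67×10⁻⁸ × (103)⁴ / 42.9 = 0.595.

A ≈ 0.41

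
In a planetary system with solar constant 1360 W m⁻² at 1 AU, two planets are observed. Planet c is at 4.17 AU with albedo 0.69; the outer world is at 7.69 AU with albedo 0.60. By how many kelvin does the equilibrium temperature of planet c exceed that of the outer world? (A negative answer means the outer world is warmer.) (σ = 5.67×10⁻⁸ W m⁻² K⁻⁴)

ΔT ≈ 21.9 K

T_eq = [S₀(1−A)/(4σd²)]^(1/4), so T ∝ (1−A)^(1/4) / √d.
T₁ = [1360×0.31/(4×5.67×10⁻⁸×4.17²)]^(1/4) = 101.68 K.
T₂ = [1360×0.40/(4×5.67×10⁻⁸×7.69²)]^(1/4) = 79.80 K.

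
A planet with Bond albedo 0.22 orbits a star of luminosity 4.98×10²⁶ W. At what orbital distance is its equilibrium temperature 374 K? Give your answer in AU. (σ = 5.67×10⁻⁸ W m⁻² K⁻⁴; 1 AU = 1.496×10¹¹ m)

d ≈ 0.558 AU

From T_eq⁴ = L(1−A)/(16πσd²): d = √[L(1−A)/(16πσT_eq⁴)].
d = √[4.98×10²⁶ × 0.78 / (16π × 5.67×10⁻⁸ × (374)⁴)] = 8.35×10¹⁰ m = 0.558 AU.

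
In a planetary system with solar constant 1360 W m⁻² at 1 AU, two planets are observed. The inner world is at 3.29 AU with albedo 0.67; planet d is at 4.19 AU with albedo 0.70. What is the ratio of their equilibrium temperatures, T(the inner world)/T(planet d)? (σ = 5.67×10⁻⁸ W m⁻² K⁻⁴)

T_eq = [S₀(1−A)/(4σd²)]^(1/4), so T ∝ (1−A)^(1/4) / √d.
T₁ = [1360×0.33/(4×5.67×10⁻⁸×3.29²)]^(1/4) = 116.28 K.
T₂ = [1360×0.30/(4×5.67×10⁻⁸×4.19²)]^(1/4) = 100.61 K.

T₁/T₂ ≈ 1.156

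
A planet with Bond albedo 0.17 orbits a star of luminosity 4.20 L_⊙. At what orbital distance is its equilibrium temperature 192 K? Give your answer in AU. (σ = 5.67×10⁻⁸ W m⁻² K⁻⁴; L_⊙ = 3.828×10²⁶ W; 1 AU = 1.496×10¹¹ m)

L = 4.20 × 3.828×10²⁶ = 1.61×10²⁷ W.
From T_eq⁴ = L(1−A)/(16πσd²): d = √[L(1−A)/(16πσT_eq⁴)].
d = √[1.61×10²⁷ × 0.83 / (16π × 5.67×10⁻⁸ × (192)⁴)] = 5.87×10¹¹ m = 3.92 AU.

d ≈ 3.92 AU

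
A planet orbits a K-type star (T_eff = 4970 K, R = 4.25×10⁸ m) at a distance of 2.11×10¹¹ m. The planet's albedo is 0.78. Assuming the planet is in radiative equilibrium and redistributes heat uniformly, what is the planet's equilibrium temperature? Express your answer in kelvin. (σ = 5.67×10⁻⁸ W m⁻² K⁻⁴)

T_eq ≈ 108 K

L = 4πR_⋆²σT_⋆⁴ = 4π(4.25×10⁸)² × 5.67×10⁻⁸ × (4970)⁴ = 7.85×10²⁵ W.
S = L/(4πd²) = 140 W m⁻².
Energy balance: absorbed = emitted ⇒ πR²·S(1−A) = 4πR²·σT_eq⁴, so T_eq⁴ = S(1−A)/(4σ).
T_eq = [140 × 0.22 / (4 × 5.67×10⁻⁸)]^(1/4) = (1.36×10⁸)^(1/4) = 108 K.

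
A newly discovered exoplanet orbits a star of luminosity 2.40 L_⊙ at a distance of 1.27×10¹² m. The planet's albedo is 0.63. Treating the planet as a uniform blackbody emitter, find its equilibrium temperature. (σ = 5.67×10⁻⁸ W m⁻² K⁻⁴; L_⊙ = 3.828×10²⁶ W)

T_eq ≈ 92.7 K

L = 2.40 × 3.828×10²⁶ = 9.19×10²⁶ W.
Flux: S = L/(4πd²) = 9.19×10²⁶/(4π×(1.27×10¹²)²) = 45.3 W m⁻².
Energy balance: absorbed = emitted ⇒ πR²·S(1−A) = 4πR²·σT_eq⁴, so T_eq⁴ = S(1−A)/(4σ).
T_eq = [45.3 × 0.37 / (4 × 5.67×10⁻⁸)]^(1/4) = (7.39×10⁷)^(1/4) = 92.7 K.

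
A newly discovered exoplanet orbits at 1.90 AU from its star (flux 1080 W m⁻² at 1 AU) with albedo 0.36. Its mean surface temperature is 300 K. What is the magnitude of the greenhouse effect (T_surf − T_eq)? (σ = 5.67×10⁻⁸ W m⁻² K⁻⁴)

S = 1080/1.90² = 299.2 W m⁻².
T_eq = [S(1−A)/(4σ)]^(1/4) = [299.2×0.64/(4×5.67×10⁻⁸)]^(1/4) = 170.5 K.
ΔT = T_surf − T_eq = 300 − 170.5.

ΔT ≈ 129.5 K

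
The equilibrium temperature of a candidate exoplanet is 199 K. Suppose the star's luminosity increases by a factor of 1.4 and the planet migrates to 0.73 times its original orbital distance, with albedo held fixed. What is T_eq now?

T_eq ≈ 253 K

T_eq ∝ L^(1/4) · d^(−1/2).
T′ = 199 × 1.4^(1/4) / 0.73^(1/2) = 253 K.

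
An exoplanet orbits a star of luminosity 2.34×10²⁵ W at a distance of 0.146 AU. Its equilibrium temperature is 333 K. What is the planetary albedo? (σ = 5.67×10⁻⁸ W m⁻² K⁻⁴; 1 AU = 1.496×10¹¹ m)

A ≈ 0.29

d = 0.146 AU = 2.18×10¹⁰ m.
Flux: S = L/(4πd²) = 2.34×10²⁵/(4π×(2.18×10¹⁰)²) = 3900 W m⁻².
From T_eq⁴ = S(1−A)/(4σ): 1−A = 4σT_eq⁴/S.
1−A = 4 × 5.67×10⁻⁸ × (333)⁴ / 3900 = 0.714.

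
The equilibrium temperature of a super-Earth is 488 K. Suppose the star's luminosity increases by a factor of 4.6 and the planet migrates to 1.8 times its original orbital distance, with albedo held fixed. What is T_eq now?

T_eq ∝ L^(1/4) · d^(−1/2).
T′ = 488 × 4.6^(1/4) / 1.8^(1/2) = 533 K.

T_eq ≈ 533 K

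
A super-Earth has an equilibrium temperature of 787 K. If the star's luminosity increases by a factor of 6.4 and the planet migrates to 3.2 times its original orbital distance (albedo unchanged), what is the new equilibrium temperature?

T_eq ≈ 700 K

T_eq ∝ L^(1/4) · d^(−1/2).
T′ = 787 × 6.4^(1/4) / 3.2^(1/2) = 700 K.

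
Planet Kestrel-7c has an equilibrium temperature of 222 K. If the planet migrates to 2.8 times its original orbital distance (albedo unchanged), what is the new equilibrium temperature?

T_eq ∝ L^(1/4) · d^(−1/2).
T′ = 222 / 2.8^(1/2) = 133 K.

T_eq ≈ 133 K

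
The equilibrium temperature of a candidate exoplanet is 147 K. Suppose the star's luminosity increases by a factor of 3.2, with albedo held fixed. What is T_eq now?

T_eq ≈ 197 K

T_eq ∝ L^(1/4) · d^(−1/2).
T′ = 147 × 3.2^(1/4) = 197 K.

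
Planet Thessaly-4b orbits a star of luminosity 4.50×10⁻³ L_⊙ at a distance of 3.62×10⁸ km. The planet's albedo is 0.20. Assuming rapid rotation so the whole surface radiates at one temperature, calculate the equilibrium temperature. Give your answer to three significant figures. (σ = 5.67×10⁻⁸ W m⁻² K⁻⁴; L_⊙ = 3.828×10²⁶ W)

T_eq ≈ 43.8 K

d = 3.62×10⁸ km = 3.62×10¹¹ m.
L = 4.50×10⁻³ × 3.828×10²⁶ = 1.72×10²⁴ W.
Flux: S = L/(4πd²) = 1.72×10²⁴/(4π×(3.62×10¹¹)²) = 1.05 W m⁻².
Energy balance: absorbed = emitted ⇒ πR²·S(1−A) = 4πR²·σT_eq⁴, so T_eq⁴ = S(1−A)/(4σ).
T_eq = [1.05 × 0.80 / (4 × 5.67×10⁻⁸)]^(1/4) = (3.69×10⁶)^(1/4) = 43.8 K.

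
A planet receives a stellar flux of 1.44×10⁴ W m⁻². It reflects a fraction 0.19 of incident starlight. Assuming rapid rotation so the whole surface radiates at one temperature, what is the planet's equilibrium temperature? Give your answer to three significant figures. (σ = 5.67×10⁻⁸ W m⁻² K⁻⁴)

Energy balance: absorbed = emitted ⇒ πR²·S(1−A) = 4πR²·σT_eq⁴, so T_eq⁴ = S(1−A)/(4σ).
T_eq = [1.44×10⁴ × 0.81 / (4 × 5.67×10⁻⁸)]^(1/4) = (5.14×10¹⁰)^(1/4) = 476 K.

T_eq ≈ 476 K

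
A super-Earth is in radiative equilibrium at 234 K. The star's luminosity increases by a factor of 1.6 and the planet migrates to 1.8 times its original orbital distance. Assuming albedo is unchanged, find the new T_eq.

T_eq ≈ 196 K

T_eq ∝ L^(1/4) · d^(−1/2).
T′ = 234 × 1.6^(1/4) / 1.8^(1/2) = 196 K.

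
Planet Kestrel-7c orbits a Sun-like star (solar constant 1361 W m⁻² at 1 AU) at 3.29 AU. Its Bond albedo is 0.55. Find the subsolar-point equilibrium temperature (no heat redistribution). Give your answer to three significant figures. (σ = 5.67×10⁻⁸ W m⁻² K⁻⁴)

Flux at 3.29 AU: S = 1361/3.29² = 126 W m⁻².
At the subsolar point the surface absorbs S(1−A) and emits σT⁴ per unit area — no factor of 4, since only the local patch is in balance.
T = [126 × 0.45 / 5.67×10⁻⁸]^(1/4) = (9.98×10⁸)^(1/4) = 178 K.

T_ss ≈ 178 K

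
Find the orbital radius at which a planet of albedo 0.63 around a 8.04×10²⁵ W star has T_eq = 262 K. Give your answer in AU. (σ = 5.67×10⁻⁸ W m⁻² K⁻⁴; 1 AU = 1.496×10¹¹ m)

d ≈ 0.315 AU

From T_eq⁴ = L(1−A)/(16πσd²): d = √[L(1−A)/(16πσT_eq⁴)].
d = √[8.04×10²⁵ × 0.37 / (16π × 5.67×10⁻⁸ × (262)⁴)] = 4.71×10¹⁰ m = 0.315 AU.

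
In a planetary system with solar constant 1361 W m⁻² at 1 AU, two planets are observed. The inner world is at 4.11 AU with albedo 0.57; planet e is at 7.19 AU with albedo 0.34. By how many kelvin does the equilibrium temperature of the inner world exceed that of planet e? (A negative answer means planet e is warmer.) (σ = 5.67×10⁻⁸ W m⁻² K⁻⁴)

T_eq = [S₀(1−A)/(4σd²)]^(1/4), so T ∝ (1−A)^(1/4) / √d.
T₁ = [1361×0.43/(4×5.67×10⁻⁸×4.11²)]^(1/4) = 111.17 K.
T₂ = [1361×0.66/(4×5.67×10⁻⁸×7.19²)]^(1/4) = 93.56 K.

ΔT ≈ 17.6 K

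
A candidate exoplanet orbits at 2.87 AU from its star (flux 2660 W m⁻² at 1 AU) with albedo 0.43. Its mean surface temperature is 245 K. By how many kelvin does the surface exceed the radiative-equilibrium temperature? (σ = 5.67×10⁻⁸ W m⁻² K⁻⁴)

ΔT ≈ 76.2 K

S = 2660/2.87² = 322.9 W m⁻².
T_eq = [S(1−A)/(4σ)]^(1/4) = [322.9×0.57/(4×5.67×10⁻⁸)]^(1/4) = 168.8 K.
ΔT = T_surf − T_eq = 245 − 168.8.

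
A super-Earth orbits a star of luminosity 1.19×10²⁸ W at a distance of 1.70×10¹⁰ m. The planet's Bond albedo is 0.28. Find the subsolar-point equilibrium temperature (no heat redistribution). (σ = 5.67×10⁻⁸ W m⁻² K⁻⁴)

T_ss ≈ 2540 K

Flux: S = L/(4πd²) = 1.19×10²⁸/(4π×(1.70×10¹⁰)²) = 3.28×10⁶ W m⁻².
At the subsolar point the surface absorbs S(1−A) and emits σT⁴ per unit area — no factor of 4, since only the local patch is in balance.
T = [3.28×10⁶ × 0.72 / 5.67×10⁻⁸]^(1/4) = (4.16×10¹³)^(1/4) = 2540 K.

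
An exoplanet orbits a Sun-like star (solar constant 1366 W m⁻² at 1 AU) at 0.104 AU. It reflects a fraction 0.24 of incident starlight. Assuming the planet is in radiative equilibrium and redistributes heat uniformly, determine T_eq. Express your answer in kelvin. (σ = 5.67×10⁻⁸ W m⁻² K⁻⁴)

T_eq ≈ 807 K

Flux at 0.104 AU: S = 1366/0.104² = 1.26×10⁵ W m⁻².
Energy balance: absorbed = emitted ⇒ πR²·S(1−A) = 4πR²·σT_eq⁴, so T_eq⁴ = S(1−A)/(4σ).
T_eq = [1.26×10⁵ × 0.76 / (4 × 5.67×10⁻⁸)]^(1/4) = (4.23×10¹¹)^(1/4) = 807 K.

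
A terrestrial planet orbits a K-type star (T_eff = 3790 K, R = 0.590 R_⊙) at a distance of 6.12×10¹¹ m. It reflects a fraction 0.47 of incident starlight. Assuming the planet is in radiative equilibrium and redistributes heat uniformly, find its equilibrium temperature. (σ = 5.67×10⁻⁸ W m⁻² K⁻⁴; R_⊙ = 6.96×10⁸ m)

T_eq ≈ 59.2 K

R_⋆ = 0.590 × 6.96×10⁸ = 4.11×10⁸ m.
L = 4πR_⋆²σT_⋆⁴ = 4π(4.11×10⁸)² × 5.67×10⁻⁸ × (3790)⁴ = 2.48×10²⁵ W.
S = L/(4πd²) = 5.27 W m⁻².
Energy balance: absorbed = emitted ⇒ πR²·S(1−A) = 4πR²·σT_eq⁴, so T_eq⁴ = S(1−A)/(4σ).
T_eq = [5.27 × 0.53 / (4 × 5.67×10⁻⁸)]^(1/4) = (1.23×10⁷)^(1/4) = 59.2 K.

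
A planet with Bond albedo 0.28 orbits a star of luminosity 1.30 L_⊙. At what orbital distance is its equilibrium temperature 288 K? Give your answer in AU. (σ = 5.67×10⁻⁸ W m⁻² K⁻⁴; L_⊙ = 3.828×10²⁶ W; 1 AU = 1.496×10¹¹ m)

L = 1.30 × 3.828×10²⁶ = 4.98×10²⁶ W.
From T_eq⁴ = L(1−A)/(16πσd²): d = √[L(1−A)/(16πσT_eq⁴)].
d = √[4.98×10²⁶ × 0.72 / (16π × 5.67×10⁻⁸ × (288)⁴)] = 1.35×10¹¹ m = 0.904 AU.

d ≈ 0.904 AU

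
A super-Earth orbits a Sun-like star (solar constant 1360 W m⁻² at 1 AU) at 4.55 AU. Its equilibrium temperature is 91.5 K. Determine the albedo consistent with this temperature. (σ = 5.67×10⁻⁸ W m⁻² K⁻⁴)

Flux at 4.55 AU: S = 1360/4.55² = 65.7 W m⁻².
From T_eq⁴ = S(1−A)/(4σ): 1−A = 4σT_eq⁴/S.
1−A = 4 × 5.67×10⁻⁸ × (91.5)⁴ / 65.7 = 0.242.

A ≈ 0.76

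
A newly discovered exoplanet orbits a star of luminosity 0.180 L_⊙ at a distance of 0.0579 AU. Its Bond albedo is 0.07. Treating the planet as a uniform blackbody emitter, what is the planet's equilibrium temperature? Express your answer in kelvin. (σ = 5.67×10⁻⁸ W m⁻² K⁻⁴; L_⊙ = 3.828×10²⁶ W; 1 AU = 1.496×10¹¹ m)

T_eq ≈ 740 K

d = 0.0579 AU = 8.66×10⁹ m.
L = 0.180 × 3.828×10²⁶ = 6.89×10²⁵ W.
Flux: S = L/(4πd²) = 6.89×10²⁵/(4π×(8.66×10⁹)²) = 7.31×10⁴ W m⁻².
Energy balance: absorbed = emitted ⇒ πR²·S(1−A) = 4πR²·σT_eq⁴, so T_eq⁴ = S(1−A)/(4σ).
T_eq = [7.31×10⁴ × 0.93 / (4 × 5.67×10⁻⁸)]^(1/4) = (3.00×10¹¹)^(1/4) = 740 K.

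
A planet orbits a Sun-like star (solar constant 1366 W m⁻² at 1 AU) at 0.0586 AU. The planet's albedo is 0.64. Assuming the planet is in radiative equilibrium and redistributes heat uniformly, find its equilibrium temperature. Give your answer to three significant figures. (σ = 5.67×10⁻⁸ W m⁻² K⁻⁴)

T_eq ≈ 891 K

Flux at 0.0586 AU: S = 1366/0.0586² = 3.98×10⁵ W m⁻².
Energy balance: absorbed = emitted ⇒ πR²·S(1−A) = 4πR²·σT_eq⁴, so T_eq⁴ = S(1−A)/(4σ).
T_eq = [3.98×10⁵ × 0.36 / (4 × 5.67×10⁻⁸)]^(1/4) = (6.31×10¹¹)^(1/4) = 891 K.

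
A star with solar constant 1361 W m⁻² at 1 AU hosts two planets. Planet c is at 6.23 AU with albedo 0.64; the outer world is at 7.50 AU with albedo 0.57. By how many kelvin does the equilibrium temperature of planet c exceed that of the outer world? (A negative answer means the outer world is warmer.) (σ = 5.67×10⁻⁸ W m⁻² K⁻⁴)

T_eq = [S₀(1−A)/(4σd²)]^(1/4), so T ∝ (1−A)^(1/4) / √d.
T₁ = [1361×0.36/(4×5.67×10⁻⁸×6.23²)]^(1/4) = 86.37 K.
T₂ = [1361×0.43/(4×5.67×10⁻⁸×7.50²)]^(1/4) = 82.30 K.

ΔT ≈ 4.1 K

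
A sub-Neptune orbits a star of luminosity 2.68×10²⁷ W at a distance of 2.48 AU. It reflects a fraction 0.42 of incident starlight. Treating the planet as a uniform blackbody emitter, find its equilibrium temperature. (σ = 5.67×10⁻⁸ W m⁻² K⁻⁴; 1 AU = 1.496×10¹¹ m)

T_eq ≈ 251 K

d = 2.48 AU = 3.71×10¹¹ m.
Flux: S = L/(4πd²) = 2.68×10²⁷/(4π×(3.71×10¹¹)²) = 1550 W m⁻².
Energy balance: absorbed = emitted ⇒ πR²·S(1−A) = 4πR²·σT_eq⁴, so T_eq⁴ = S(1−A)/(4σ).
T_eq = [1550 × 0.58 / (4 × 5.67×10⁻⁸)]^(1/4) = (3.96×10⁹)^(1/4) = 251 K.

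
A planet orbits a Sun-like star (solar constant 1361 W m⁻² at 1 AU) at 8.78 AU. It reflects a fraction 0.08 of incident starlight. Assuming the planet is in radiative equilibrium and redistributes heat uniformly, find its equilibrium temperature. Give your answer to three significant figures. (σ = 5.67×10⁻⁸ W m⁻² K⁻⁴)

Flux at 8.78 AU: S = 1361/8.78² = 17.7 W m⁻².
Energy balance: absorbed = emitted ⇒ πR²·S(1−A) = 4πR²·σT_eq⁴, so T_eq⁴ = S(1−A)/(4σ).
T_eq = [17.7 × 0.92 / (4 × 5.67×10⁻⁸)]^(1/4) = (7.16×10⁷)^(1/4) = 92.0 K.

T_eq ≈ 92.0 K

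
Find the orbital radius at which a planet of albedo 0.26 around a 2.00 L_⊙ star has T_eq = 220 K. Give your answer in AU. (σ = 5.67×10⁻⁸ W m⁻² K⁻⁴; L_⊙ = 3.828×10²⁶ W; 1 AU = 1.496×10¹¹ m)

d ≈ 1.95 AU

L = 2.00 × 3.828×10²⁶ = 7.66×10²⁶ W.
From T_eq⁴ = L(1−A)/(16πσd²): d = √[L(1−A)/(16πσT_eq⁴)].
d = √[7.66×10²⁶ × 0.74 / (16π × 5.67×10⁻⁸ × (220)⁴)] = 2.91×10¹¹ m = 1.95 AU.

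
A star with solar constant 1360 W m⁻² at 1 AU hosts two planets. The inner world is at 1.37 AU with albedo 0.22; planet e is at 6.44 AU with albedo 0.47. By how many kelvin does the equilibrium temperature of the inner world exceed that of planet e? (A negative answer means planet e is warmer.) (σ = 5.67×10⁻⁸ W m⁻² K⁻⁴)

T_eq = [S₀(1−A)/(4σd²)]^(1/4), so T ∝ (1−A)^(1/4) / √d.
T₁ = [1360×0.78/(4×5.67×10⁻⁸×1.37²)]^(1/4) = 223.43 K.
T₂ = [1360×0.53/(4×5.67×10⁻⁸×6.44²)]^(1/4) = 93.56 K.

ΔT ≈ 129.9 K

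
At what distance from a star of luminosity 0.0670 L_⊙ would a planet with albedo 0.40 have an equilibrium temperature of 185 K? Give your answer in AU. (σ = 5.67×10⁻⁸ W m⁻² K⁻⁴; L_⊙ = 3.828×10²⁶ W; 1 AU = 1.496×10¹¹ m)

L = 0.0670 × 3.828×10²⁶ = 2.56×10²⁵ W.
From T_eq⁴ = L(1−A)/(16πσd²): d = √[L(1−A)/(16πσT_eq⁴)].
d = √[2.56×10²⁵ × 0.60 / (16π × 5.67×10⁻⁸ × (185)⁴)] = 6.79×10¹⁰ m = 0.454 AU.

d ≈ 0.454 AU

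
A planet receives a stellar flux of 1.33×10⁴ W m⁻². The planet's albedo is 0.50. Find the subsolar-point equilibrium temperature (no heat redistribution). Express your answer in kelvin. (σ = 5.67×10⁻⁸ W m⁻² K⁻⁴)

T_ss ≈ 585 K

At the subsolar point the surface absorbs S(1−A) and emits σT⁴ per unit area — no factor of 4, since only the local patch is in balance.
T = [1.33×10⁴ × 0.50 / 5.67×10⁻⁸]^(1/4) = (1.17×10¹¹)^(1/4) = 585 K.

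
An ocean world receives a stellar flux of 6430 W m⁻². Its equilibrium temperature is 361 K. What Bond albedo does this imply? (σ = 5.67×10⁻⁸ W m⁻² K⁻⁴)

A ≈ 0.40

From T_eq⁴ = S(1−A)/(4σ): 1−A = 4σT_eq⁴/S.
1−A = 4 × 5.67×10⁻⁸ × (361)⁴ / 6430 = 0.599.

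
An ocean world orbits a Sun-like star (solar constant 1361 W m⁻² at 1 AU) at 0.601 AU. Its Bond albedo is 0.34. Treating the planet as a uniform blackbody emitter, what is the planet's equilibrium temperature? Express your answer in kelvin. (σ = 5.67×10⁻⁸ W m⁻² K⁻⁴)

Flux at 0.601 AU: S = 1361/0.601² = 3770 W m⁻².
Energy balance: absorbed = emitted ⇒ πR²·S(1−A) = 4πR²·σT_eq⁴, so T_eq⁴ = S(1−A)/(4σ).
T_eq = [3770 × 0.66 / (4 × 5.67×10⁻⁸)]^(1/4) = (1.10×10¹⁰)^(1/4) = 324 K.

T_eq ≈ 324 K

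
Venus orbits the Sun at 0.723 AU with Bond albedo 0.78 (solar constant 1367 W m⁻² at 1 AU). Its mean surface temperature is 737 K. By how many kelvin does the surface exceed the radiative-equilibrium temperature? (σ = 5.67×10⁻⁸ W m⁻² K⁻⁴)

S = 1367/0.723² = 2615 W m⁻².
T_eq = [S(1−A)/(4σ)]^(1/4) = [2615×0.22/(4×5.67×10⁻⁸)]^(1/4) = 224.4 K.
ΔT = T_surf − T_eq = 737 − 224.4.

ΔT ≈ 512.6 K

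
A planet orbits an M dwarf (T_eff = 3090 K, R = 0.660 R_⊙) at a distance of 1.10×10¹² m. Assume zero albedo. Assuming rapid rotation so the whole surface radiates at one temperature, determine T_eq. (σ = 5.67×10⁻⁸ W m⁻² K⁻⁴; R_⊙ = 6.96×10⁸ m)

R_⋆ = 0.660 × 6.96×10⁸ = 4.59×10⁸ m.
L = 4πR_⋆²σT_⋆⁴ = 4π(4.59×10⁸)² × 5.67×10⁻⁸ × (3090)⁴ = 1.37×10²⁵ W.
S = L/(4πd²) = 0.901 W m⁻².
Energy balance: absorbed = emitted ⇒ πR²·S(1−A) = 4πR²·σT_eq⁴, so T_eq⁴ = S(1−A)/(4σ).
T_eq = [0.901 × 1.00 / (4 × 5.67×10⁻⁸)]^(1/4) = (3.97×10⁶)^(1/4) = 44.7 K.

T_eq ≈ 44.7 K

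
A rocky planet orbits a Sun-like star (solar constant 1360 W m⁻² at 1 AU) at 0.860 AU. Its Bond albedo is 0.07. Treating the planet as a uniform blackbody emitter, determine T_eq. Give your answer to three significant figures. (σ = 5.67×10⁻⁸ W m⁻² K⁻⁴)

T_eq ≈ 295 K

Flux at 0.860 AU: S = 1360/0.860² = 1840 W m⁻².
Energy balance: absorbed = emitted ⇒ πR²·S(1−A) = 4πR²·σT_eq⁴, so T_eq⁴ = S(1−A)/(4σ).
T_eq = [1840 × 0.93 / (4 × 5.67×10⁻⁸)]^(1/4) = (7.54×10⁹)^(1/4) = 295 K.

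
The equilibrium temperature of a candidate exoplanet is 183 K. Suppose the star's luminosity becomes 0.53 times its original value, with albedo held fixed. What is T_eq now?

T_eq ≈ 156 K

T_eq ∝ L^(1/4) · d^(−1/2).
T′ = 183 × 0.53^(1/4) = 156 K.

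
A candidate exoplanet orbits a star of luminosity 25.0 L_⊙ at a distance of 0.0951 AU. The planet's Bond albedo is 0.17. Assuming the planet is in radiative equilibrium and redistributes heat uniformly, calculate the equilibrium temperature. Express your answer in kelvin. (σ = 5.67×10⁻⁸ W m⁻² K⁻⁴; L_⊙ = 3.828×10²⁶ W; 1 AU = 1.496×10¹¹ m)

T_eq ≈ 1930 K

d = 0.0951 AU = 1.42×10¹⁰ m.
L = 25.0 × 3.828×10²⁶ = 9.57×10²⁷ W.
Flux: S = L/(4πd²) = 9.57×10²⁷/(4π×(1.42×10¹⁰)²) = 3.76×10⁶ W m⁻².
Energy balance: absorbed = emitted ⇒ πR²·S(1−A) = 4πR²·σT_eq⁴, so T_eq⁴ = S(1−A)/(4σ).
T_eq = [3.76×10⁶ × 0.83 / (4 × 5.67×10⁻⁸)]^(1/4) = (1.38×10¹³)^(1/4) = 1930 K.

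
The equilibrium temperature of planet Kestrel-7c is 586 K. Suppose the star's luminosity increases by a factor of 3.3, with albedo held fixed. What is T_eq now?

T_eq ∝ L^(1/4) · d^(−1/2).
T′ = 586 × 3.3^(1/4) = 790 K.

T_eq ≈ 790 K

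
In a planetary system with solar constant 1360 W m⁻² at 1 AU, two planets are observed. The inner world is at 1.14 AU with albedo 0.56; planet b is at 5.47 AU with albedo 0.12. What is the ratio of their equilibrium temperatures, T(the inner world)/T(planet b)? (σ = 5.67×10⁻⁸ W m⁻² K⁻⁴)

T_eq = [S₀(1−A)/(4σd²)]^(1/4), so T ∝ (1−A)^(1/4) / √d.
T₁ = [1360×0.44/(4×5.67×10⁻⁸×1.14²)]^(1/4) = 212.27 K.
T₂ = [1360×0.88/(4×5.67×10⁻⁸×5.47²)]^(1/4) = 115.24 K.

T₁/T₂ ≈ 1.842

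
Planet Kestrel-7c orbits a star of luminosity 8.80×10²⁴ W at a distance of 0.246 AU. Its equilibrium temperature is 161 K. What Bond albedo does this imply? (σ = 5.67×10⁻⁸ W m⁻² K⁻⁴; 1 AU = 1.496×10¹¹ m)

A ≈ 0.71

d = 0.246 AU = 3.68×10¹⁰ m.
Flux: S = L/(4πd²) = 8.80×10²⁴/(4π×(3.68×10¹⁰)²) = 517 W m⁻².
From T_eq⁴ = S(1−A)/(4σ): 1−A = 4σT_eq⁴/S.
1−A = 4 × 5.67×10⁻⁸ × (161)⁴ / 517 = 0.295.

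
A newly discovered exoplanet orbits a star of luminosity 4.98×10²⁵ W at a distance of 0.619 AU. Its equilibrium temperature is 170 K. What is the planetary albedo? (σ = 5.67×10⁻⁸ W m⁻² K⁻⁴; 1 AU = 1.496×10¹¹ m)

d = 0.619 AU = 9.26×10¹⁰ m.
Flux: S = L/(4πd²) = 4.98×10²⁵/(4π×(9.26×10¹⁰)²) = 462 W m⁻².
From T_eq⁴ = S(1−A)/(4σ): 1−A = 4σT_eq⁴/S.
1−A = 4 × 5.67×10⁻⁸ × (170)⁴ / 462 = 0.410.

A ≈ 0.59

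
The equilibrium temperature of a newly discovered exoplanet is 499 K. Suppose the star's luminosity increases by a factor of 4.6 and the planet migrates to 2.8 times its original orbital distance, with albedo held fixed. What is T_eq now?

T_eq ≈ 437 K

T_eq ∝ L^(1/4) · d^(−1/2).
T′ = 499 × 4.6^(1/4) / 2.8^(1/2) = 437 K.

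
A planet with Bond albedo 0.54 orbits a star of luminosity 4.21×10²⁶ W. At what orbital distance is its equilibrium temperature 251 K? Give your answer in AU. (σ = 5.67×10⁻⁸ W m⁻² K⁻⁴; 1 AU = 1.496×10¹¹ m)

d ≈ 0.875 AU

From T_eq⁴ = L(1−A)/(16πσd²): d = √[L(1−A)/(16πσT_eq⁴)].
d = √[4.21×10²⁶ × 0.46 / (16π × 5.67×10⁻⁸ × (251)⁴)] = 1.31×10¹¹ m = 0.875 AU.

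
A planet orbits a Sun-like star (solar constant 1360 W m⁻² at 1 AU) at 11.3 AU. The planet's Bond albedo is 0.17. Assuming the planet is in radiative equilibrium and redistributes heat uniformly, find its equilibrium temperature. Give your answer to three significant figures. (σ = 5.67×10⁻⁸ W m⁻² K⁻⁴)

Flux at 11.3 AU: S = 1360/11.3² = 10.7 W m⁻².
Energy balance: absorbed = emitted ⇒ πR²·S(1−A) = 4πR²·σT_eq⁴, so T_eq⁴ = S(1−A)/(4σ).
T_eq = [10.7 × 0.83 / (4 × 5.67×10⁻⁸)]^(1/4) = (3.90×10⁷)^(1/4) = 79.0 K.

T_eq ≈ 79.0 K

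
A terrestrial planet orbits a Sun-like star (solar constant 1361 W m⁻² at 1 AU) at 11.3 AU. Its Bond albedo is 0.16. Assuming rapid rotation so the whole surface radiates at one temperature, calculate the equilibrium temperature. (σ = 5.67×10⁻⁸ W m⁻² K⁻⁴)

T_eq ≈ 79.3 K

Flux at 11.3 AU: S = 1361/11.3² = 10.7 W m⁻².
Energy balance: absorbed = emitted ⇒ πR²·S(1−A) = 4πR²·σT_eq⁴, so T_eq⁴ = S(1−A)/(4σ).
T_eq = [10.7 × 0.84 / (4 × 5.67×10⁻⁸)]^(1/4) = (3.95×10⁷)^(1/4) = 79.3 K.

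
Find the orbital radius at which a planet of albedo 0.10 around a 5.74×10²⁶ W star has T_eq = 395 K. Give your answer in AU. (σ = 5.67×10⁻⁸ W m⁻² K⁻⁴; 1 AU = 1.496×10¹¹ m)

From T_eq⁴ = L(1−A)/(16πσd²): d = √[L(1−A)/(16πσT_eq⁴)].
d = √[5.74×10²⁶ × 0.90 / (16π × 5.67×10⁻⁸ × (395)⁴)] = 8.63×10¹⁰ m = 0.577 AU.

d ≈ 0.577 AU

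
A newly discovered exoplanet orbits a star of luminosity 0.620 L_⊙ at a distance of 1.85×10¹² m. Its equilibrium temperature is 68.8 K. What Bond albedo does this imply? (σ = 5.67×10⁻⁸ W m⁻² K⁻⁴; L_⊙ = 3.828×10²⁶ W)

L = 0.620 × 3.828×10²⁶ = 2.37×10²⁶ W.
Flux: S = L/(4πd²) = 2.37×10²⁶/(4π×(1.85×10¹²)²) = 5.52 W m⁻².
From T_eq⁴ = S(1−A)/(4σ): 1−A = 4σT_eq⁴/S.
1−A = 4 × 5.67×10⁻⁸ × (68.8)⁴ / 5.52 = 0.921.

A ≈ 0.08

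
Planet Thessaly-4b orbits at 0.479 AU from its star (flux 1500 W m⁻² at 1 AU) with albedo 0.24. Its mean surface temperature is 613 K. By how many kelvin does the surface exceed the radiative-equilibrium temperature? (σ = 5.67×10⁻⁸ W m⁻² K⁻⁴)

ΔT ≈ 228.3 K

S = 1500/0.479² = 6538 W m⁻².
T_eq = [S(1−A)/(4σ)]^(1/4) = [6538×0.76/(4×5.67×10⁻⁸)]^(1/4) = 384.7 K.
ΔT = T_surf − T_eq = 613 − 384.7.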